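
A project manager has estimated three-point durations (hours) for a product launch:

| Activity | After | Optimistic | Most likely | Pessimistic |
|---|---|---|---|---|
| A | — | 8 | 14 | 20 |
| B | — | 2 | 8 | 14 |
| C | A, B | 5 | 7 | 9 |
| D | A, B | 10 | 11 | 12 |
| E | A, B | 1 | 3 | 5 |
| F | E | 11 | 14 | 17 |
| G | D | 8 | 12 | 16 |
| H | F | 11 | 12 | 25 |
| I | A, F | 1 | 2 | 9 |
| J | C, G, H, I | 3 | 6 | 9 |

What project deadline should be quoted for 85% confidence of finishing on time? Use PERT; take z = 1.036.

te_A = (8 + 4·14 + 20)/6 = 84/6 = 14; σ²_A = ((20−8)/6)² = 4.000
te_B = (2 + 4·8 + 14)/6 = 48/6 = 8; σ²_B = ((14−2)/6)² = 4.000
te_C = (5 + 4·7 + 9)/6 = 42/6 = 7; σ²_C = ((9−5)/6)² = 0.444
te_D = (10 + 4·11 + 12)/6 = 66/6 = 11; σ²_D = ((12−10)/6)² = 0.111
te_E = (1 + 4·3 + 5)/6 = 18/6 = 3; σ²_E = ((5−1)/6)² = 0.444
te_F = (11 + 4·14 + 17)/6 = 84/6 = 14; σ²_F = ((17−11)/6)² = 1.000
te_G = (8 + 4·12 + 16)/6 = 72/6 = 12; σ²_G = ((16−8)/6)² = 1.778
te_H = (11 + 4·12 + 25)/6 = 84/6 = 14; σ²_H = ((25−11)/6)² = 5.444
te_I = (1 + 4·2 + 9)/6 = 18/6 = 3; σ²_I = ((9−1)/6)² = 1.778
te_J = (3 + 4·6 + 9)/6 = 36/6 = 6; σ²_J = ((9−3)/6)² = 1.000

Forward pass:
ES_A = 0; EF_A = 14
ES_B = 0; EF_B = 8
ES_C = max(EF_A=14, EF_B=8) = 14; EF_C = 14+7 = 21
ES_D = max(EF_A=14, EF_B=8) = 14; EF_D = 14+11 = 25
ES_E = max(EF_A=14, EF_B=8) = 14; EF_E = 14+3 = 17
ES_F = 17; EF_F = 17+14 = 31
ES_G = 25; EF_G = 25+12 = 37
ES_H = 31; EF_H = 31+14 = 45
ES_I = max(EF_A=14, EF_F=31) = 31; EF_I = 31+3 = 34
ES_J = max(EF_C=21, EF_G=37, EF_H=45, EF_I=34) = 45; EF_J = 45+6 = 51
Expected project duration μ = 51 hours. Critical path: A → E → F → H → J.

Variance along critical path = 4.000 + 0.444 + 1.000 + 5.444 + 1.000 = 11.889; σ = 3.448 hours.
D = μ + z·σ = 51 + 1.036·3.448 = 54.6 hours

54.6 hours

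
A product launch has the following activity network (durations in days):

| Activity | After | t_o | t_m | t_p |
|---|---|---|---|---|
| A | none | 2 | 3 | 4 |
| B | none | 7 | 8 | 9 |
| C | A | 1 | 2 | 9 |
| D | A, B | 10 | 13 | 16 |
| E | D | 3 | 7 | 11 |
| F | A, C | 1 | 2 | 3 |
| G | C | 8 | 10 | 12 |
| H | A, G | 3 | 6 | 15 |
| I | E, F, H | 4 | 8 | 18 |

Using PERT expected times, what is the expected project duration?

te_A = (2 + 4·3 + 4)/6 = 18/6 = 3
te_B = (7 + 4·8 + 9)/6 = 48/6 = 8
te_C = (1 + 4·2 + 9)/6 = 18/6 = 3
te_D = (10 + 4·13 + 16)/6 = 78/6 = 13
te_E = (3 + 4·7 + 11)/6 = 42/6 = 7
te_F = (1 + 4·2 + 3)/6 = 12/6 = 2
te_G = (8 + 4·10 + 12)/6 = 60/6 = 10
te_H = (3 + 4·6 + 15)/6 = 42/6 = 7
te_I = (4 + 4·8 + 18)/6 = 54/6 = 9

Forward pass:
ES_A = 0; EF_A = 3
ES_B = 0; EF_B = 8
ES_C = 3; EF_C = 3+3 = 6
ES_D = max(EF_A=3, EF_B=8) = 8; EF_D = 8+13 = 21
ES_E = 21; EF_E = 21+7 = 28
ES_F = max(EF_A=3, EF_C=6) = 6; EF_F = 6+2 = 8
ES_G = 6; EF_G = 6+10 = 16
ES_H = max(EF_A=3, EF_G=16) = 16; EF_H = 16+7 = 23
ES_I = max(EF_E=28, EF_F=8, EF_H=23) = 28; EF_I = 28+9 = 37
Expected project duration μ = 37 days. Critical path: B → D → E → I.

37 days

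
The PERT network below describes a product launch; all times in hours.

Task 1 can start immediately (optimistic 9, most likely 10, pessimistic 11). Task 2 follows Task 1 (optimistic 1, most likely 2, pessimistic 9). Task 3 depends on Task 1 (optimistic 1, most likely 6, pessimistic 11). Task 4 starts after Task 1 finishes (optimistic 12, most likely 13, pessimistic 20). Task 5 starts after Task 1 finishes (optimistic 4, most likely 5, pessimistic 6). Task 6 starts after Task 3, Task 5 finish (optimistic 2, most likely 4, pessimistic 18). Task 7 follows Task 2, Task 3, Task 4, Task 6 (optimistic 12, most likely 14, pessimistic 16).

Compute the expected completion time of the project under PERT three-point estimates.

38 hours

te_Task 1 = (9 + 4·10 + 11)/6 = 60/6 = 10
te_Task 2 = (1 + 4·2 + 9)/6 = 18/6 = 3
te_Task 3 = (1 + 4·6 + 11)/6 = 36/6 = 6
te_Task 4 = (12 + 4·13 + 20)/6 = 84/6 = 14
te_Task 5 = (4 + 4·5 + 6)/6 = 30/6 = 5
te_Task 6 = (2 + 4·4 + 18)/6 = 36/6 = 6
te_Task 7 = (12 + 4·14 + 16)/6 = 84/6 = 14

Forward pass:
ES_Task 1 = 0; EF_Task 1 = 10
ES_Task 2 = 10; EF_Task 2 = 10+3 = 13
ES_Task 3 = 10; EF_Task 3 = 10+6 = 16
ES_Task 4 = 10; EF_Task 4 = 10+14 = 24
ES_Task 5 = 10; EF_Task 5 = 10+5 = 15
ES_Task 6 = max(EF_Task 3=16, EF_Task 5=15) = 16; EF_Task 6 = 16+6 = 22
ES_Task 7 = max(EF_Task 2=13, EF_Task 3=16, EF_Task 4=24, EF_Task 6=22) = 24; EF_Task 7 = 24+14 = 38
Expected project duration μ = 38 hours. Critical path: Task 1 → Task 4 → Task 7.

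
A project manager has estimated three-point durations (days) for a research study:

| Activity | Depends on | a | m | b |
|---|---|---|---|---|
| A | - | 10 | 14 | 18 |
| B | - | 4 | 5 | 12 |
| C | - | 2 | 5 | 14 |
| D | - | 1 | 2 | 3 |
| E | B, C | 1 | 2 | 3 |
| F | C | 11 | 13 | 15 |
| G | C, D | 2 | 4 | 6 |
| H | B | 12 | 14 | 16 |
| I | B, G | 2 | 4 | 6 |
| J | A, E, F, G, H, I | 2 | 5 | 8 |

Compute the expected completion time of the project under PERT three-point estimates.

te_A = (10 + 4·14 + 18)/6 = 84/6 = 14
te_B = (4 + 4·5 + 12)/6 = 36/6 = 6
te_C = (2 + 4·5 + 14)/6 = 36/6 = 6
te_D = (1 + 4·2 + 3)/6 = 12/6 = 2
te_E = (1 + 4·2 + 3)/6 = 12/6 = 2
te_F = (11 + 4·13 + 15)/6 = 78/6 = 13
te_G = (2 + 4·4 + 6)/6 = 24/6 = 4
te_H = (12 + 4·14 + 16)/6 = 84/6 = 14
te_I = (2 + 4·4 + 6)/6 = 24/6 = 4
te_J = (2 + 4·5 + 8)/6 = 30/6 = 5

Forward pass:
ES_A = 0; EF_A = 14
ES_B = 0; EF_B = 6
ES_C = 0; EF_C = 6
ES_D = 0; EF_D = 2
ES_E = max(EF_B=6, EF_C=6) = 6; EF_E = 6+2 = 8
ES_F = 6; EF_F = 6+13 = 19
ES_G = max(EF_C=6, EF_D=2) = 6; EF_G = 6+4 = 10
ES_H = 6; EF_H = 6+14 = 20
ES_I = max(EF_B=6, EF_G=10) = 10; EF_I = 10+4 = 14
ES_J = max(EF_A=14, EF_E=8, EF_F=19, EF_G=10, EF_H=20, EF_I=14) = 20; EF_J = 20+5 = 25
Expected project duration μ = 25 days. Critical path: B → H → J.

25 days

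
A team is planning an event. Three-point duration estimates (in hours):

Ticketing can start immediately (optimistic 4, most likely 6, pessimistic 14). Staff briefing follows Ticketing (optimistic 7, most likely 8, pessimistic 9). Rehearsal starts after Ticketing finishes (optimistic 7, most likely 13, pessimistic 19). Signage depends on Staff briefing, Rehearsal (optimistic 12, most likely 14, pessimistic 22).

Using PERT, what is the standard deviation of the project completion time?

te_Ticketing = (4 + 4·6 + 14)/6 = 42/6 = 7; σ²_Ticketing = ((14−4)/6)² = 2.778
te_Staff briefing = (7 + 4·8 + 9)/6 = 48/6 = 8; σ²_Staff briefing = ((9−7)/6)² = 0.111
te_Rehearsal = (7 + 4·13 + 19)/6 = 78/6 = 13; σ²_Rehearsal = ((19−7)/6)² = 4.000
te_Signage = (12 + 4·14 + 22)/6 = 90/6 = 15; σ²_Signage = ((22−12)/6)² = 2.778

Forward pass:
ES_Ticketing = 0; EF_Ticketing = 7
ES_Staff briefing = 7; EF_Staff briefing = 7+8 = 15
ES_Rehearsal = 7; EF_Rehearsal = 7+13 = 20
ES_Signage = max(EF_Staff briefing=15, EF_Rehearsal=20) = 20; EF_Signage = 20+15 = 35
Expected project duration μ = 35 hours. Critical path: Ticketing → Rehearsal → Signage.

Variance along critical path = 2.778 + 4.000 + 2.778 = 9.556
σ = √9.556 = 3.091 hours

3.09 hours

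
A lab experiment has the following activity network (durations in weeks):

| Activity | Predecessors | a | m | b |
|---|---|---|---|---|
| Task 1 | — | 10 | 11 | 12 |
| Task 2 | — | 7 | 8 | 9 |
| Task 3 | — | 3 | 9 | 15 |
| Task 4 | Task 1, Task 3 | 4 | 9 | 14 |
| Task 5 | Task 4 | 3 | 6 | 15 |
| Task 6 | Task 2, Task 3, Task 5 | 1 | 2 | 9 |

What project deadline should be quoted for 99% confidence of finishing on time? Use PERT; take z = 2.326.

te_Task 1 = (10 + 4·11 + 12)/6 = 66/6 = 11; σ²_Task 1 = ((12−10)/6)² = 0.111
te_Task 2 = (7 + 4·8 + 9)/6 = 48/6 = 8; σ²_Task 2 = ((9−7)/6)² = 0.111
te_Task 3 = (3 + 4·9 + 15)/6 = 54/6 = 9; σ²_Task 3 = ((15−3)/6)² = 4.000
te_Task 4 = (4 + 4·9 + 14)/6 = 54/6 = 9; σ²_Task 4 = ((14−4)/6)² = 2.778
te_Task 5 = (3 + 4·6 + 15)/6 = 42/6 = 7; σ²_Task 5 = ((15−3)/6)² = 4.000
te_Task 6 = (1 + 4·2 + 9)/6 = 18/6 = 3; σ²_Task 6 = ((9−1)/6)² = 1.778

Forward pass:
ES_Task 1 = 0; EF_Task 1 = 11
ES_Task 2 = 0; EF_Task 2 = 8
ES_Task 3 = 0; EF_Task 3 = 9
ES_Task 4 = max(EF_Task 1=11, EF_Task 3=9) = 11; EF_Task 4 = 11+9 = 20
ES_Task 5 = 20; EF_Task 5 = 20+7 = 27
ES_Task 6 = max(EF_Task 2=8, EF_Task 3=9, EF_Task 5=27) = 27; EF_Task 6 = 27+3 = 30
Expected project duration μ = 30 weeks. Critical path: Task 1 → Task 4 → Task 5 → Task 6.

Variance along critical path = 0.111 + 2.778 + 4.000 + 1.778 = 8.667; σ = 2.944 weeks.
D = μ + z·σ = 30 + 2.326·2.944 = 36.8 weeks

36.8 weeks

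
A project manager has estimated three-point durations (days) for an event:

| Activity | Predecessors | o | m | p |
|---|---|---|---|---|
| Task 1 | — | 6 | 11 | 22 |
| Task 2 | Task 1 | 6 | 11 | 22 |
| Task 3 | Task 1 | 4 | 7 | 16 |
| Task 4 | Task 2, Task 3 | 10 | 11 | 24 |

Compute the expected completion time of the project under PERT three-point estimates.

te_Task 1 = (6 + 4·11 + 22)/6 = 72/6 = 12
te_Task 2 = (6 + 4·11 + 22)/6 = 72/6 = 12
te_Task 3 = (4 + 4·7 + 16)/6 = 48/6 = 8
te_Task 4 = (10 + 4·11 + 24)/6 = 78/6 = 13

Forward pass:
ES_Task 1 = 0; EF_Task 1 = 12
ES_Task 2 = 12; EF_Task 2 = 12+12 = 24
ES_Task 3 = 12; EF_Task 3 = 12+8 = 20
ES_Task 4 = max(EF_Task 2=24, EF_Task 3=20) = 24; EF_Task 4 = 24+13 = 37
Expected project duration μ = 37 days. Critical path: Task 1 → Task 2 → Task 4.

37 days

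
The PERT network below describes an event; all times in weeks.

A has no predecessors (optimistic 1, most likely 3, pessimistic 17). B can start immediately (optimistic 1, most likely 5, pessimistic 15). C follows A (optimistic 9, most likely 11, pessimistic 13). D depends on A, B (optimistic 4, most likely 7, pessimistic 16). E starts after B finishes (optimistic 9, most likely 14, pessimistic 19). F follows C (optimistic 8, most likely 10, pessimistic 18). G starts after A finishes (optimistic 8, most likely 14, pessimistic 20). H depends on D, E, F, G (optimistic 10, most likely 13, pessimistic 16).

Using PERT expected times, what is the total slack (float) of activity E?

te_A = (1 + 4·3 + 17)/6 = 30/6 = 5
te_B = (1 + 4·5 + 15)/6 = 36/6 = 6
te_C = (9 + 4·11 + 13)/6 = 66/6 = 11
te_D = (4 + 4·7 + 16)/6 = 48/6 = 8
te_E = (9 + 4·14 + 19)/6 = 84/6 = 14
te_F = (8 + 4·10 + 18)/6 = 66/6 = 11
te_G = (8 + 4·14 + 20)/6 = 84/6 = 14
te_H = (10 + 4·13 + 16)/6 = 78/6 = 13

Forward pass:
ES_A = 0; EF_A = 5
ES_B = 0; EF_B = 6
ES_C = 5; EF_C = 5+11 = 16
ES_D = max(EF_A=5, EF_B=6) = 6; EF_D = 6+8 = 14
ES_E = 6; EF_E = 6+14 = 20
ES_F = 16; EF_F = 16+11 = 27
ES_G = 5; EF_G = 5+14 = 19
ES_H = max(EF_D=14, EF_E=20, EF_F=27, EF_G=19) = 27; EF_H = 27+13 = 40
Expected project duration μ = 40 weeks. Critical path: A → C → F → H.

Backward pass:
LF_H = 40; LS_H = 40−13 = 27
LF_G = LS_H = 27; LS_G = 27−14 = 13
LF_F = LS_H = 27; LS_F = 27−11 = 16
LF_E = LS_H = 27; LS_E = 27−14 = 13
LF_D = LS_H = 27; LS_D = 27−8 = 19
LF_C = LS_F = 16; LS_C = 16−11 = 5
LF_B = min(LS_D=19, LS_E=13) = 13; LS_B = 13−6 = 7
LF_A = min(LS_C=5, LS_D=19, LS_G=13) = 5; LS_A = 5−5 = 0
Slack_E = LS_E − ES_E = 13 − 6 = 7

7 weeks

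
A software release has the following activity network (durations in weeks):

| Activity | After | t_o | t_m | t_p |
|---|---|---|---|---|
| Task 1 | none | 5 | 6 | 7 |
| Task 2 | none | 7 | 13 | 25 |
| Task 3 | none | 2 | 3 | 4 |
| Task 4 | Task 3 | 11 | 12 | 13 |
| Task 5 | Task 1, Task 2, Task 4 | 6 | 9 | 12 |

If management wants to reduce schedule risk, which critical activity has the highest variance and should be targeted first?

Task 5

te_Task 1 = (5 + 4·6 + 7)/6 = 36/6 = 6; σ²_Task 1 = ((7−5)/6)² = 0.111
te_Task 2 = (7 + 4·13 + 25)/6 = 84/6 = 14; σ²_Task 2 = ((25−7)/6)² = 9.000
te_Task 3 = (2 + 4·3 + 4)/6 = 18/6 = 3; σ²_Task 3 = ((4−2)/6)² = 0.111
te_Task 4 = (11 + 4·12 + 13)/6 = 72/6 = 12; σ²_Task 4 = ((13−11)/6)² = 0.111
te_Task 5 = (6 + 4·9 + 12)/6 = 54/6 = 9; σ²_Task 5 = ((12−6)/6)² = 1.000

Forward pass:
ES_Task 1 = 0; EF_Task 1 = 6
ES_Task 2 = 0; EF_Task 2 = 14
ES_Task 3 = 0; EF_Task 3 = 3
ES_Task 4 = 3; EF_Task 4 = 3+12 = 15
ES_Task 5 = max(EF_Task 1=6, EF_Task 2=14, EF_Task 4=15) = 15; EF_Task 5 = 15+9 = 24
Expected project duration μ = 24 weeks. Critical path: Task 3 → Task 4 → Task 5.

Variances on critical path: σ²_Task 3=0.111, σ²_Task 4=0.111, σ²_Task 5=1.000.
Largest is σ²_Task 5 = 1.000.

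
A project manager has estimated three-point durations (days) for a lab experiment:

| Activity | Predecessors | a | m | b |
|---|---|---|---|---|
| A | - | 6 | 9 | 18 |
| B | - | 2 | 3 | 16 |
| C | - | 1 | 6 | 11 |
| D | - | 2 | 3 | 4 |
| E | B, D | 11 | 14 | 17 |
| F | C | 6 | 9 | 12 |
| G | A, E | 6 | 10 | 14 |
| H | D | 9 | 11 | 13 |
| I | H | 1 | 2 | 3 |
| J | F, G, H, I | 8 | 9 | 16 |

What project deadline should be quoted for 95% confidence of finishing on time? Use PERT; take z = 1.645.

44.2 days

te_A = (6 + 4·9 + 18)/6 = 60/6 = 10; σ²_A = ((18−6)/6)² = 4.000
te_B = (2 + 4·3 + 16)/6 = 30/6 = 5; σ²_B = ((16−2)/6)² = 5.444
te_C = (1 + 4·6 + 11)/6 = 36/6 = 6; σ²_C = ((11−1)/6)² = 2.778
te_D = (2 + 4·3 + 4)/6 = 18/6 = 3; σ²_D = ((4−2)/6)² = 0.111
te_E = (11 + 4·14 + 17)/6 = 84/6 = 14; σ²_E = ((17−11)/6)² = 1.000
te_F = (6 + 4·9 + 12)/6 = 54/6 = 9; σ²_F = ((12−6)/6)² = 1.000
te_G = (6 + 4·10 + 14)/6 = 60/6 = 10; σ²_G = ((14−6)/6)² = 1.778
te_H = (9 + 4·11 + 13)/6 = 66/6 = 11; σ²_H = ((13−9)/6)² = 0.444
te_I = (1 + 4·2 + 3)/6 = 12/6 = 2; σ²_I = ((3−1)/6)² = 0.111
te_J = (8 + 4·9 + 16)/6 = 60/6 = 10; σ²_J = ((16−8)/6)² = 1.778

Forward pass:
ES_A = 0; EF_A = 10
ES_B = 0; EF_B = 5
ES_C = 0; EF_C = 6
ES_D = 0; EF_D = 3
ES_E = max(EF_B=5, EF_D=3) = 5; EF_E = 5+14 = 19
ES_F = 6; EF_F = 6+9 = 15
ES_G = max(EF_A=10, EF_E=19) = 19; EF_G = 19+10 = 29
ES_H = 3; EF_H = 3+11 = 14
ES_I = 14; EF_I = 14+2 = 16
ES_J = max(EF_F=15, EF_G=29, EF_H=14, EF_I=16) = 29; EF_J = 29+10 = 39
Expected project duration μ = 39 days. Critical path: B → E → G → J.

Variance along critical path = 5.444 + 1.000 + 1.778 + 1.778 = 10.000; σ = 3.162 days.
D = μ + z·σ = 39 + 1.645·3.162 = 44.2 days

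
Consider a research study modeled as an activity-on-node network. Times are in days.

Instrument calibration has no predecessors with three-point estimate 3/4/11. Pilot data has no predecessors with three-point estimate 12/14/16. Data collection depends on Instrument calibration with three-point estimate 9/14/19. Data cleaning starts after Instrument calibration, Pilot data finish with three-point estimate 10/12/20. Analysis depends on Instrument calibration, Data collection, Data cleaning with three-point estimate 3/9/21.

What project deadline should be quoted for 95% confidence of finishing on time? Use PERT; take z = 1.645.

42.8 days

te_Instrument calibration = (3 + 4·4 + 11)/6 = 30/6 = 5; σ²_Instrument calibration = ((11−3)/6)² = 1.778
te_Pilot data = (12 + 4·14 + 16)/6 = 84/6 = 14; σ²_Pilot data = ((16−12)/6)² = 0.444
te_Data collection = (9 + 4·14 + 19)/6 = 84/6 = 14; σ²_Data collection = ((19−9)/6)² = 2.778
te_Data cleaning = (10 + 4·12 + 20)/6 = 78/6 = 13; σ²_Data cleaning = ((20−10)/6)² = 2.778
te_Analysis = (3 + 4·9 + 21)/6 = 60/6 = 10; σ²_Analysis = ((21−3)/6)² = 9.000

Forward pass:
ES_Instrument calibration = 0; EF_Instrument calibration = 5
ES_Pilot data = 0; EF_Pilot data = 14
ES_Data collection = 5; EF_Data collection = 5+14 = 19
ES_Data cleaning = max(EF_Instrument calibration=5, EF_Pilot data=14) = 14; EF_Data cleaning = 14+13 = 27
ES_Analysis = max(EF_Instrument calibration=5, EF_Data collection=19, EF_Data cleaning=27) = 27; EF_Analysis = 27+10 = 37
Expected project duration μ = 37 days. Critical path: Pilot data → Data cleaning → Analysis.

Variance along critical path = 0.444 + 2.778 + 9.000 = 12.222; σ = 3.496 days.
D = μ + z·σ = 37 + 1.645·3.496 = 42.8 days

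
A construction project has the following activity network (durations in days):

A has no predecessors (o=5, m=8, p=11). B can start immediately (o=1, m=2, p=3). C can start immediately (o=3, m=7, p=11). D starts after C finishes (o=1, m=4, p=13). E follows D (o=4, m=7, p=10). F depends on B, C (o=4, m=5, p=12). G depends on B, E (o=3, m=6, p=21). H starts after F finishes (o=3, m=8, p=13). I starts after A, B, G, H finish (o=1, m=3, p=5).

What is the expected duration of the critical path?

te_A = (5 + 4·8 + 11)/6 = 48/6 = 8
te_B = (1 + 4·2 + 3)/6 = 12/6 = 2
te_C = (3 + 4·7 + 11)/6 = 42/6 = 7
te_D = (1 + 4·4 + 13)/6 = 30/6 = 5
te_E = (4 + 4·7 + 10)/6 = 42/6 = 7
te_F = (4 + 4·5 + 12)/6 = 36/6 = 6
te_G = (3 + 4·6 + 21)/6 = 48/6 = 8
te_H = (3 + 4·8 + 13)/6 = 48/6 = 8
te_I = (1 + 4·3 + 5)/6 = 18/6 = 3

Forward pass:
ES_A = 0; EF_A = 8
ES_B = 0; EF_B = 2
ES_C = 0; EF_C = 7
ES_D = 7; EF_D = 7+5 = 12
ES_E = 12; EF_E = 12+7 = 19
ES_F = max(EF_B=2, EF_C=7) = 7; EF_F = 7+6 = 13
ES_G = max(EF_B=2, EF_E=19) = 19; EF_G = 19+8 = 27
ES_H = 13; EF_H = 13+8 = 21
ES_I = max(EF_A=8, EF_B=2, EF_G=27, EF_H=21) = 27; EF_I = 27+3 = 30
Expected project duration μ = 30 days. Critical path: C → D → E → G → I.

30 days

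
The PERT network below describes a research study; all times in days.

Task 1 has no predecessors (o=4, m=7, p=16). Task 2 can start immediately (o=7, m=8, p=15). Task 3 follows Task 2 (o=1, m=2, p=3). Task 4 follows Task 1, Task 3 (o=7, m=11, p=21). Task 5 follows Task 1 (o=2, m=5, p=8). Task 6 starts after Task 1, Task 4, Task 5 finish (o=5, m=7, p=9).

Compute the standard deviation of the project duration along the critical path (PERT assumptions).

te_Task 1 = (4 + 4·7 + 16)/6 = 48/6 = 8; σ²_Task 1 = ((16−4)/6)² = 4.000
te_Task 2 = (7 + 4·8 + 15)/6 = 54/6 = 9; σ²_Task 2 = ((15−7)/6)² = 1.778
te_Task 3 = (1 + 4·2 + 3)/6 = 12/6 = 2; σ²_Task 3 = ((3−1)/6)² = 0.111
te_Task 4 = (7 + 4·11 + 21)/6 = 72/6 = 12; σ²_Task 4 = ((21−7)/6)² = 5.444
te_Task 5 = (2 + 4·5 + 8)/6 = 30/6 = 5; σ²_Task 5 = ((8−2)/6)² = 1.000
te_Task 6 = (5 + 4·7 + 9)/6 = 42/6 = 7; σ²_Task 6 = ((9−5)/6)² = 0.444

Forward pass:
ES_Task 1 = 0; EF_Task 1 = 8
ES_Task 2 = 0; EF_Task 2 = 9
ES_Task 3 = 9; EF_Task 3 = 9+2 = 11
ES_Task 4 = max(EF_Task 1=8, EF_Task 3=11) = 11; EF_Task 4 = 11+12 = 23
ES_Task 5 = 8; EF_Task 5 = 8+5 = 13
ES_Task 6 = max(EF_Task 1=8, EF_Task 4=23, EF_Task 5=13) = 23; EF_Task 6 = 23+7 = 30
Expected project duration μ = 30 days. Critical path: Task 2 → Task 3 → Task 4 → Task 6.

Variance along critical path = 1.778 + 0.111 + 5.444 + 0.444 = 7.778
σ = √7.778 = 2.789 days

2.79 days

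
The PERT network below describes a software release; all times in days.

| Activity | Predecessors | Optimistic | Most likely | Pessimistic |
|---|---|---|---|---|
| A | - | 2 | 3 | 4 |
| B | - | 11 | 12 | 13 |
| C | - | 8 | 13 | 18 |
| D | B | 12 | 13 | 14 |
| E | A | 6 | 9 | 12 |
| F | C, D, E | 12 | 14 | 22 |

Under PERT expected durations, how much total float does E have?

te_A = (2 + 4·3 + 4)/6 = 18/6 = 3
te_B = (11 + 4·12 + 13)/6 = 72/6 = 12
te_C = (8 + 4·13 + 18)/6 = 78/6 = 13
te_D = (12 + 4·13 + 14)/6 = 78/6 = 13
te_E = (6 + 4·9 + 12)/6 = 54/6 = 9
te_F = (12 + 4·14 + 22)/6 = 90/6 = 15

Forward pass:
ES_A = 0; EF_A = 3
ES_B = 0; EF_B = 12
ES_C = 0; EF_C = 13
ES_D = 12; EF_D = 12+13 = 25
ES_E = 3; EF_E = 3+9 = 12
ES_F = max(EF_C=13, EF_D=25, EF_E=12) = 25; EF_F = 25+15 = 40
Expected project duration μ = 40 days. Critical path: B → D → F.

Backward pass:
LF_F = 40; LS_F = 40−15 = 25
LF_E = LS_F = 25; LS_E = 25−9 = 16
LF_D = LS_F = 25; LS_D = 25−13 = 12
LF_C = LS_F = 25; LS_C = 25−13 = 12
LF_B = LS_D = 12; LS_B = 12−12 = 0
LF_A = LS_E = 16; LS_A = 16−3 = 13
Slack_E = LS_E − ES_E = 16 − 3 = 13

13 days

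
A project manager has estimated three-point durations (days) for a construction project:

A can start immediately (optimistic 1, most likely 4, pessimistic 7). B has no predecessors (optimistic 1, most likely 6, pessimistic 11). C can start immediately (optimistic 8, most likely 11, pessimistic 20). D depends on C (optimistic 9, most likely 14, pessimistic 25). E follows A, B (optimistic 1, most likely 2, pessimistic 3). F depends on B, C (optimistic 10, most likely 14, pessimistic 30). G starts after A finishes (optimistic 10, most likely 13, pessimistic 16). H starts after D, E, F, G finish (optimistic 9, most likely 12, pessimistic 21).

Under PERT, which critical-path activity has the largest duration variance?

te_A = (1 + 4·4 + 7)/6 = 24/6 = 4; σ²_A = ((7−1)/6)² = 1.000
te_B = (1 + 4·6 + 11)/6 = 36/6 = 6; σ²_B = ((11−1)/6)² = 2.778
te_C = (8 + 4·11 + 20)/6 = 72/6 = 12; σ²_C = ((20−8)/6)² = 4.000
te_D = (9 + 4·14 + 25)/6 = 90/6 = 15; σ²_D = ((25−9)/6)² = 7.111
te_E = (1 + 4·2 + 3)/6 = 12/6 = 2; σ²_E = ((3−1)/6)² = 0.111
te_F = (10 + 4·14 + 30)/6 = 96/6 = 16; σ²_F = ((30−10)/6)² = 11.111
te_G = (10 + 4·13 + 16)/6 = 78/6 = 13; σ²_G = ((16−10)/6)² = 1.000
te_H = (9 + 4·12 + 21)/6 = 78/6 = 13; σ²_H = ((21−9)/6)² = 4.000

Forward pass:
ES_A = 0; EF_A = 4
ES_B = 0; EF_B = 6
ES_C = 0; EF_C = 12
ES_D = 12; EF_D = 12+15 = 27
ES_E = max(EF_A=4, EF_B=6) = 6; EF_E = 6+2 = 8
ES_F = max(EF_B=6, EF_C=12) = 12; EF_F = 12+16 = 28
ES_G = 4; EF_G = 4+13 = 17
ES_H = max(EF_D=27, EF_E=8, EF_F=28, EF_G=17) = 28; EF_H = 28+13 = 41
Expected project duration μ = 41 days. Critical path: C → F → H.

Variances on critical path: σ²_C=4.000, σ²_F=11.111, σ²_H=4.000.
Largest is σ²_F = 11.111.

F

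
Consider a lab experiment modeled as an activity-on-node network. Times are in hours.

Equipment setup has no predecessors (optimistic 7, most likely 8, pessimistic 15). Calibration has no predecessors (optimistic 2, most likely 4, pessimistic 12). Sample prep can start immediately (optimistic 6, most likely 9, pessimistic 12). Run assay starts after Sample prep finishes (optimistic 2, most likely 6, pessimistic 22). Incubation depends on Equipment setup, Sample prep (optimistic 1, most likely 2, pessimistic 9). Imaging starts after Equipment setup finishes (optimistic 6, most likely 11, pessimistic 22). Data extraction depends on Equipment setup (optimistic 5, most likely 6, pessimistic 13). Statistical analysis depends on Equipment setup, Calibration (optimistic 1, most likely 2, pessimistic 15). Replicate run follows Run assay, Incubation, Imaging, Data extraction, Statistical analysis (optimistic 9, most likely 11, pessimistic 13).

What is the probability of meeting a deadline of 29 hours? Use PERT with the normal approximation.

te_Equipment setup = (7 + 4·8 + 15)/6 = 54/6 = 9; σ²_Equipment setup = ((15−7)/6)² = 1.778
te_Calibration = (2 + 4·4 + 12)/6 = 30/6 = 5; σ²_Calibration = ((12−2)/6)² = 2.778
te_Sample prep = (6 + 4·9 + 12)/6 = 54/6 = 9; σ²_Sample prep = ((12−6)/6)² = 1.000
te_Run assay = (2 + 4·6 + 22)/6 = 48/6 = 8; σ²_Run assay = ((22−2)/6)² = 11.111
te_Incubation = (1 + 4·2 + 9)/6 = 18/6 = 3; σ²_Incubation = ((9−1)/6)² = 1.778
te_Imaging = (6 + 4·11 + 22)/6 = 72/6 = 12; σ²_Imaging = ((22−6)/6)² = 7.111
te_Data extraction = (5 + 4·6 + 13)/6 = 42/6 = 7; σ²_Data extraction = ((13−5)/6)² = 1.778
te_Statistical analysis = (1 + 4·2 + 15)/6 = 24/6 = 4; σ²_Statistical analysis = ((15−1)/6)² = 5.444
te_Replicate run = (9 + 4·11 + 13)/6 = 66/6 = 11; σ²_Replicate run = ((13−9)/6)² = 0.444

Forward pass:
ES_Equipment setup = 0; EF_Equipment setup = 9
ES_Calibration = 0; EF_Calibration = 5
ES_Sample prep = 0; EF_Sample prep = 9
ES_Run assay = 9; EF_Run assay = 9+8 = 17
ES_Incubation = max(EF_Equipment setup=9, EF_Sample prep=9) = 9; EF_Incubation = 9+3 = 12
ES_Imaging = 9; EF_Imaging = 9+12 = 21
ES_Data extraction = 9; EF_Data extraction = 9+7 = 16
ES_Statistical analysis = max(EF_Equipment setup=9, EF_Calibration=5) = 9; EF_Statistical analysis = 9+4 = 13
ES_Replicate run = max(EF_Run assay=17, EF_Incubation=12, EF_Imaging=21, EF_Data extraction=16, EF_Statistical analysis=13) = 21; EF_Replicate run = 21+11 = 32
Expected project duration μ = 32 hours. Critical path: Equipment setup → Imaging → Replicate run.

Variance along critical path = 1.778 + 7.111 + 0.444 = 9.333; σ = √9.333 = 3.055 hours.
Z = (29 − 32) / 3.055 = -0.982
P(T ≤ 29) = Φ(-0.982) ≈ 0.163

0.163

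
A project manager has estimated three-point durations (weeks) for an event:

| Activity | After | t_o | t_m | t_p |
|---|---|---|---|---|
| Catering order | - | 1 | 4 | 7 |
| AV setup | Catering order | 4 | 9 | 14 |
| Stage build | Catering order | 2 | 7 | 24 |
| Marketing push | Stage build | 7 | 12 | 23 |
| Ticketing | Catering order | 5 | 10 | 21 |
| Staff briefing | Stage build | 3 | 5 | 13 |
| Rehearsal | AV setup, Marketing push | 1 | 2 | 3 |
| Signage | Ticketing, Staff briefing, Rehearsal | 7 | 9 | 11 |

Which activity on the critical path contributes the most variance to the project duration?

Stage build

te_Catering order = (1 + 4·4 + 7)/6 = 24/6 = 4; σ²_Catering order = ((7−1)/6)² = 1.000
te_AV setup = (4 + 4·9 + 14)/6 = 54/6 = 9; σ²_AV setup = ((14−4)/6)² = 2.778
te_Stage build = (2 + 4·7 + 24)/6 = 54/6 = 9; σ²_Stage build = ((24−2)/6)² = 13.444
te_Marketing push = (7 + 4·12 + 23)/6 = 78/6 = 13; σ²_Marketing push = ((23−7)/6)² = 7.111
te_Ticketing = (5 + 4·10 + 21)/6 = 66/6 = 11; σ²_Ticketing = ((21−5)/6)² = 7.111
te_Staff briefing = (3 + 4·5 + 13)/6 = 36/6 = 6; σ²_Staff briefing = ((13−3)/6)² = 2.778
te_Rehearsal = (1 + 4·2 + 3)/6 = 12/6 = 2; σ²_Rehearsal = ((3−1)/6)² = 0.111
te_Signage = (7 + 4·9 + 11)/6 = 54/6 = 9; σ²_Signage = ((11−7)/6)² = 0.444

Forward pass:
ES_Catering order = 0; EF_Catering order = 4
ES_AV setup = 4; EF_AV setup = 4+9 = 13
ES_Stage build = 4; EF_Stage build = 4+9 = 13
ES_Marketing push = 13; EF_Marketing push = 13+13 = 26
ES_Ticketing = 4; EF_Ticketing = 4+11 = 15
ES_Staff briefing = 13; EF_Staff briefing = 13+6 = 19
ES_Rehearsal = max(EF_AV setup=13, EF_Marketing push=26) = 26; EF_Rehearsal = 26+2 = 28
ES_Signage = max(EF_Ticketing=15, EF_Staff briefing=19, EF_Rehearsal=28) = 28; EF_Signage = 28+9 = 37
Expected project duration μ = 37 weeks. Critical path: Catering order → Stage build → Marketing push → Rehearsal → Signage.

Variances on critical path: σ²_Catering order=1.000, σ²_Stage build=13.444, σ²_Marketing push=7.111, σ²_Rehearsal=0.111, σ²_Signage=0.444.
Largest is σ²_Stage build = 13.444.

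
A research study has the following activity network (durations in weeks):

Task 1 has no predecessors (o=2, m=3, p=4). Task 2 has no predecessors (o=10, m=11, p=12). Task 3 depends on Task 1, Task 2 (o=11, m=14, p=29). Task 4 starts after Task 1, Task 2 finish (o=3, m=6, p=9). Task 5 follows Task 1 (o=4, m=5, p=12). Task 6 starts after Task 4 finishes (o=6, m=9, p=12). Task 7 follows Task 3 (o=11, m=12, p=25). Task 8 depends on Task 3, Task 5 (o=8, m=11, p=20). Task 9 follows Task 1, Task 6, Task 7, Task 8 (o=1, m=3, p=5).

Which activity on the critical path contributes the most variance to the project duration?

te_Task 1 = (2 + 4·3 + 4)/6 = 18/6 = 3; σ²_Task 1 = ((4−2)/6)² = 0.111
te_Task 2 = (10 + 4·11 + 12)/6 = 66/6 = 11; σ²_Task 2 = ((12−10)/6)² = 0.111
te_Task 3 = (11 + 4·14 + 29)/6 = 96/6 = 16; σ²_Task 3 = ((29−11)/6)² = 9.000
te_Task 4 = (3 + 4·6 + 9)/6 = 36/6 = 6; σ²_Task 4 = ((9−3)/6)² = 1.000
te_Task 5 = (4 + 4·5 + 12)/6 = 36/6 = 6; σ²_Task 5 = ((12−4)/6)² = 1.778
te_Task 6 = (6 + 4·9 + 12)/6 = 54/6 = 9; σ²_Task 6 = ((12−6)/6)² = 1.000
te_Task 7 = (11 + 4·12 + 25)/6 = 84/6 = 14; σ²_Task 7 = ((25−11)/6)² = 5.444
te_Task 8 = (8 + 4·11 + 20)/6 = 72/6 = 12; σ²_Task 8 = ((20−8)/6)² = 4.000
te_Task 9 = (1 + 4·3 + 5)/6 = 18/6 = 3; σ²_Task 9 = ((5−1)/6)² = 0.444

Forward pass:
ES_Task 1 = 0; EF_Task 1 = 3
ES_Task 2 = 0; EF_Task 2 = 11
ES_Task 3 = max(EF_Task 1=3, EF_Task 2=11) = 11; EF_Task 3 = 11+16 = 27
ES_Task 4 = max(EF_Task 1=3, EF_Task 2=11) = 11; EF_Task 4 = 11+6 = 17
ES_Task 5 = 3; EF_Task 5 = 3+6 = 9
ES_Task 6 = 17; EF_Task 6 = 17+9 = 26
ES_Task 7 = 27; EF_Task 7 = 27+14 = 41
ES_Task 8 = max(EF_Task 3=27, EF_Task 5=9) = 27; EF_Task 8 = 27+12 = 39
ES_Task 9 = max(EF_Task 1=3, EF_Task 6=26, EF_Task 7=41, EF_Task 8=39) = 41; EF_Task 9 = 41+3 = 44
Expected project duration μ = 44 weeks. Critical path: Task 2 → Task 3 → Task 7 → Task 9.

Variances on critical path: σ²_Task 2=0.111, σ²_Task 3=9.000, σ²_Task 7=5.444, σ²_Task 9=0.444.
Largest is σ²_Task 3 = 9.000.

Task 3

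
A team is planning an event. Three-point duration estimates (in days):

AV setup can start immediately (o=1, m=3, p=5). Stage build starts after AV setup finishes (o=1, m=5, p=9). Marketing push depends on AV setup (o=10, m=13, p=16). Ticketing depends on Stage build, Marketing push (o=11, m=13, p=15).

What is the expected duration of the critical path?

29 days

te_AV setup = (1 + 4·3 + 5)/6 = 18/6 = 3
te_Stage build = (1 + 4·5 + 9)/6 = 30/6 = 5
te_Marketing push = (10 + 4·13 + 16)/6 = 78/6 = 13
te_Ticketing = (11 + 4·13 + 15)/6 = 78/6 = 13

Forward pass:
ES_AV setup = 0; EF_AV setup = 3
ES_Stage build = 3; EF_Stage build = 3+5 = 8
ES_Marketing push = 3; EF_Marketing push = 3+13 = 16
ES_Ticketing = max(EF_Stage build=8, EF_Marketing push=16) = 16; EF_Ticketing = 16+13 = 29
Expected project duration μ = 29 days. Critical path: AV setup → Marketing push → Ticketing.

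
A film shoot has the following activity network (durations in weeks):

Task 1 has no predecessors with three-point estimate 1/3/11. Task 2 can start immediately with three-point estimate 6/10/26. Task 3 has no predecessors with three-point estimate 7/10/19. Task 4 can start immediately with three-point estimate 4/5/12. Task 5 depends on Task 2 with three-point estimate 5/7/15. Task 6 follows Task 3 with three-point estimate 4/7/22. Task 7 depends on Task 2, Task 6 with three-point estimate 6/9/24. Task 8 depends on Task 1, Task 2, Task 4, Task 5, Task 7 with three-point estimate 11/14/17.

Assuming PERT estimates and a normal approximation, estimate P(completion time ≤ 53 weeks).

te_Task 1 = (1 + 4·3 + 11)/6 = 24/6 = 4; σ²_Task 1 = ((11−1)/6)² = 2.778
te_Task 2 = (6 + 4·10 + 26)/6 = 72/6 = 12; σ²_Task 2 = ((26−6)/6)² = 11.111
te_Task 3 = (7 + 4·10 + 19)/6 = 66/6 = 11; σ²_Task 3 = ((19−7)/6)² = 4.000
te_Task 4 = (4 + 4·5 + 12)/6 = 36/6 = 6; σ²_Task 4 = ((12−4)/6)² = 1.778
te_Task 5 = (5 + 4·7 + 15)/6 = 48/6 = 8; σ²_Task 5 = ((15−5)/6)² = 2.778
te_Task 6 = (4 + 4·7 + 22)/6 = 54/6 = 9; σ²_Task 6 = ((22−4)/6)² = 9.000
te_Task 7 = (6 + 4·9 + 24)/6 = 66/6 = 11; σ²_Task 7 = ((24−6)/6)² = 9.000
te_Task 8 = (11 + 4·14 + 17)/6 = 84/6 = 14; σ²_Task 8 = ((17−11)/6)² = 1.000

Forward pass:
ES_Task 1 = 0; EF_Task 1 = 4
ES_Task 2 = 0; EF_Task 2 = 12
ES_Task 3 = 0; EF_Task 3 = 11
ES_Task 4 = 0; EF_Task 4 = 6
ES_Task 5 = 12; EF_Task 5 = 12+8 = 20
ES_Task 6 = 11; EF_Task 6 = 11+9 = 20
ES_Task 7 = max(EF_Task 2=12, EF_Task 6=20) = 20; EF_Task 7 = 20+11 = 31
ES_Task 8 = max(EF_Task 1=4, EF_Task 2=12, EF_Task 4=6, EF_Task 5=20, EF_Task 7=31) = 31; EF_Task 8 = 31+14 = 45
Expected project duration μ = 45 weeks. Critical path: Task 3 → Task 6 → Task 7 → Task 8.

Variance along critical path = 4.000 + 9.000 + 9.000 + 1.000 = 23.000; σ = √23.000 = 4.796 weeks.
Z = (53 − 45) / 4.796 = 1.668
P(T ≤ 53) = Φ(1.668) ≈ 0.952

0.952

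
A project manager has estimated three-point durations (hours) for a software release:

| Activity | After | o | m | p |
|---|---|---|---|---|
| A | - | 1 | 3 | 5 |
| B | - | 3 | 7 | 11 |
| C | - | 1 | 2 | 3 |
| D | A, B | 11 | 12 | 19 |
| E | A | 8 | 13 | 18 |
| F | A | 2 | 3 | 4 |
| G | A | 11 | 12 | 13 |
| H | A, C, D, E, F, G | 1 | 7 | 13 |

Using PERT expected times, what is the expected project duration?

te_A = (1 + 4·3 + 5)/6 = 18/6 = 3
te_B = (3 + 4·7 + 11)/6 = 42/6 = 7
te_C = (1 + 4·2 + 3)/6 = 12/6 = 2
te_D = (11 + 4·12 + 19)/6 = 78/6 = 13
te_E = (8 + 4·13 + 18)/6 = 78/6 = 13
te_F = (2 + 4·3 + 4)/6 = 18/6 = 3
te_G = (11 + 4·12 + 13)/6 = 72/6 = 12
te_H = (1 + 4·7 + 13)/6 = 42/6 = 7

Forward pass:
ES_A = 0; EF_A = 3
ES_B = 0; EF_B = 7
ES_C = 0; EF_C = 2
ES_D = max(EF_A=3, EF_B=7) = 7; EF_D = 7+13 = 20
ES_E = 3; EF_E = 3+13 = 16
ES_F = 3; EF_F = 3+3 = 6
ES_G = 3; EF_G = 3+12 = 15
ES_H = max(EF_A=3, EF_C=2, EF_D=20, EF_E=16, EF_F=6, EF_G=15) = 20; EF_H = 20+7 = 27
Expected project duration μ = 27 hours. Critical path: B → D → H.

27 hours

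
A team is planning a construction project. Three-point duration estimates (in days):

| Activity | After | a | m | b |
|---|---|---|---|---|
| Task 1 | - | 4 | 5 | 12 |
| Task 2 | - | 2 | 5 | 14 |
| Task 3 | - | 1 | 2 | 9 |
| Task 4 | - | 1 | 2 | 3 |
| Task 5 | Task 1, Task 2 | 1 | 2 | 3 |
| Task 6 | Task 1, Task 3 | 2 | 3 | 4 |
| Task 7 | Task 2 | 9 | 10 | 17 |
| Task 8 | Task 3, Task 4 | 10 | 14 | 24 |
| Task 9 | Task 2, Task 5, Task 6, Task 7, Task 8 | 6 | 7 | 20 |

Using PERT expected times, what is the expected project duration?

te_Task 1 = (4 + 4·5 + 12)/6 = 36/6 = 6
te_Task 2 = (2 + 4·5 + 14)/6 = 36/6 = 6
te_Task 3 = (1 + 4·2 + 9)/6 = 18/6 = 3
te_Task 4 = (1 + 4·2 + 3)/6 = 12/6 = 2
te_Task 5 = (1 + 4·2 + 3)/6 = 12/6 = 2
te_Task 6 = (2 + 4·3 + 4)/6 = 18/6 = 3
te_Task 7 = (9 + 4·10 + 17)/6 = 66/6 = 11
te_Task 8 = (10 + 4·14 + 24)/6 = 90/6 = 15
te_Task 9 = (6 + 4·7 + 20)/6 = 54/6 = 9

Forward pass:
ES_Task 1 = 0; EF_Task 1 = 6
ES_Task 2 = 0; EF_Task 2 = 6
ES_Task 3 = 0; EF_Task 3 = 3
ES_Task 4 = 0; EF_Task 4 = 2
ES_Task 5 = max(EF_Task 1=6, EF_Task 2=6) = 6; EF_Task 5 = 6+2 = 8
ES_Task 6 = max(EF_Task 1=6, EF_Task 3=3) = 6; EF_Task 6 = 6+3 = 9
ES_Task 7 = 6; EF_Task 7 = 6+11 = 17
ES_Task 8 = max(EF_Task 3=3, EF_Task 4=2) = 3; EF_Task 8 = 3+15 = 18
ES_Task 9 = max(EF_Task 2=6, EF_Task 5=8, EF_Task 6=9, EF_Task 7=17, EF_Task 8=18) = 18; EF_Task 9 = 18+9 = 27
Expected project duration μ = 27 days. Critical path: Task 3 → Task 8 → Task 9.

27 days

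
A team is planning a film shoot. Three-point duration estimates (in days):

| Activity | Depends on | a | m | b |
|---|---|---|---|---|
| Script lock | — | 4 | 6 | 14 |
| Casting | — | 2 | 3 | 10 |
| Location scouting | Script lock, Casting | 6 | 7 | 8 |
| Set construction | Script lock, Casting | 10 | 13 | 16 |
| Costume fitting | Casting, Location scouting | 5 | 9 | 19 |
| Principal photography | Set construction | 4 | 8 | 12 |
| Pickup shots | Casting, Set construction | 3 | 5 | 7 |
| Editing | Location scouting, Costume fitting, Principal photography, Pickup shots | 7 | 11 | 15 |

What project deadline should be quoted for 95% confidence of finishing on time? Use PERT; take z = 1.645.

43.5 days

te_Script lock = (4 + 4·6 + 14)/6 = 42/6 = 7; σ²_Script lock = ((14−4)/6)² = 2.778
te_Casting = (2 + 4·3 + 10)/6 = 24/6 = 4; σ²_Casting = ((10−2)/6)² = 1.778
te_Location scouting = (6 + 4·7 + 8)/6 = 42/6 = 7; σ²_Location scouting = ((8−6)/6)² = 0.111
te_Set construction = (10 + 4·13 + 16)/6 = 78/6 = 13; σ²_Set construction = ((16−10)/6)² = 1.000
te_Costume fitting = (5 + 4·9 + 19)/6 = 60/6 = 10; σ²_Costume fitting = ((19−5)/6)² = 5.444
te_Principal photography = (4 + 4·8 + 12)/6 = 48/6 = 8; σ²_Principal photography = ((12−4)/6)² = 1.778
te_Pickup shots = (3 + 4·5 + 7)/6 = 30/6 = 5; σ²_Pickup shots = ((7−3)/6)² = 0.444
te_Editing = (7 + 4·11 + 15)/6 = 66/6 = 11; σ²_Editing = ((15−7)/6)² = 1.778

Forward pass:
ES_Script lock = 0; EF_Script lock = 7
ES_Casting = 0; EF_Casting = 4
ES_Location scouting = max(EF_Script lock=7, EF_Casting=4) = 7; EF_Location scouting = 7+7 = 14
ES_Set construction = max(EF_Script lock=7, EF_Casting=4) = 7; EF_Set construction = 7+13 = 20
ES_Costume fitting = max(EF_Casting=4, EF_Location scouting=14) = 14; EF_Costume fitting = 14+10 = 24
ES_Principal photography = 20; EF_Principal photography = 20+8 = 28
ES_Pickup shots = max(EF_Casting=4, EF_Set construction=20) = 20; EF_Pickup shots = 20+5 = 25
ES_Editing = max(EF_Location scouting=14, EF_Costume fitting=24, EF_Principal photography=28, EF_Pickup shots=25) = 28; EF_Editing = 28+11 = 39
Expected project duration μ = 39 days. Critical path: Script lock → Set construction → Principal photography → Editing.

Variance along critical path = 2.778 + 1.000 + 1.778 + 1.778 = 7.333; σ = 2.708 days.
D = μ + z·σ = 39 + 1.645·2.708 = 43.5 days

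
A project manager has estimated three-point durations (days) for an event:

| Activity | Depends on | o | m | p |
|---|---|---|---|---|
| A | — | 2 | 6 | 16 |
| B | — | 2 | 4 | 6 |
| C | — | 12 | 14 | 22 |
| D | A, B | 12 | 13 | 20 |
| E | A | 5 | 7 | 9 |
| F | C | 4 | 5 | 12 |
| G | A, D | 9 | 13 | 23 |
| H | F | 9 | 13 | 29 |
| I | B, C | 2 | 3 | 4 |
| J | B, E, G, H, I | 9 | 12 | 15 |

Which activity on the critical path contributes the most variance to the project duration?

te_A = (2 + 4·6 + 16)/6 = 42/6 = 7; σ²_A = ((16−2)/6)² = 5.444
te_B = (2 + 4·4 + 6)/6 = 24/6 = 4; σ²_B = ((6−2)/6)² = 0.444
te_C = (12 + 4·14 + 22)/6 = 90/6 = 15; σ²_C = ((22−12)/6)² = 2.778
te_D = (12 + 4·13 + 20)/6 = 84/6 = 14; σ²_D = ((20−12)/6)² = 1.778
te_E = (5 + 4·7 + 9)/6 = 42/6 = 7; σ²_E = ((9−5)/6)² = 0.444
te_F = (4 + 4·5 + 12)/6 = 36/6 = 6; σ²_F = ((12−4)/6)² = 1.778
te_G = (9 + 4·13 + 23)/6 = 84/6 = 14; σ²_G = ((23−9)/6)² = 5.444
te_H = (9 + 4·13 + 29)/6 = 90/6 = 15; σ²_H = ((29−9)/6)² = 11.111
te_I = (2 + 4·3 + 4)/6 = 18/6 = 3; σ²_I = ((4−2)/6)² = 0.111
te_J = (9 + 4·12 + 15)/6 = 72/6 = 12; σ²_J = ((15−9)/6)² = 1.000

Forward pass:
ES_A = 0; EF_A = 7
ES_B = 0; EF_B = 4
ES_C = 0; EF_C = 15
ES_D = max(EF_A=7, EF_B=4) = 7; EF_D = 7+14 = 21
ES_E = 7; EF_E = 7+7 = 14
ES_F = 15; EF_F = 15+6 = 21
ES_G = max(EF_A=7, EF_D=21) = 21; EF_G = 21+14 = 35
ES_H = 21; EF_H = 21+15 = 36
ES_I = max(EF_B=4, EF_C=15) = 15; EF_I = 15+3 = 18
ES_J = max(EF_B=4, EF_E=14, EF_G=35, EF_H=36, EF_I=18) = 36; EF_J = 36+12 = 48
Expected project duration μ = 48 days. Critical path: C → F → H → J.

Variances on critical path: σ²_C=2.778, σ²_F=1.778, σ²_H=11.111, σ²_J=1.000.
Largest is σ²_H = 11.111.

H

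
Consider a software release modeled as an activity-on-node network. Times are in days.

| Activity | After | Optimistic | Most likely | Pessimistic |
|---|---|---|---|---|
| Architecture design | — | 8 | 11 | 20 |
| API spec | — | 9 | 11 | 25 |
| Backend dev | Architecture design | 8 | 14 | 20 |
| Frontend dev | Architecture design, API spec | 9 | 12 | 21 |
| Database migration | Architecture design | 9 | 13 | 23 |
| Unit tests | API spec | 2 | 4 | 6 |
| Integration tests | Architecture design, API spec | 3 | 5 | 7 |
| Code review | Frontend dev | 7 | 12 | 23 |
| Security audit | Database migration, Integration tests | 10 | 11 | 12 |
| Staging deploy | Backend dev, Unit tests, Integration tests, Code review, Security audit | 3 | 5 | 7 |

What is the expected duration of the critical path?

44 days

te_Architecture design = (8 + 4·11 + 20)/6 = 72/6 = 12
te_API spec = (9 + 4·11 + 25)/6 = 78/6 = 13
te_Backend dev = (8 + 4·14 + 20)/6 = 84/6 = 14
te_Frontend dev = (9 + 4·12 + 21)/6 = 78/6 = 13
te_Database migration = (9 + 4·13 + 23)/6 = 84/6 = 14
te_Unit tests = (2 + 4·4 + 6)/6 = 24/6 = 4
te_Integration tests = (3 + 4·5 + 7)/6 = 30/6 = 5
te_Code review = (7 + 4·12 + 23)/6 = 78/6 = 13
te_Security audit = (10 + 4·11 + 12)/6 = 66/6 = 11
te_Staging deploy = (3 + 4·5 + 7)/6 = 30/6 = 5

Forward pass:
ES_Architecture design = 0; EF_Architecture design = 12
ES_API spec = 0; EF_API spec = 13
ES_Backend dev = 12; EF_Backend dev = 12+14 = 26
ES_Frontend dev = max(EF_Architecture design=12, EF_API spec=13) = 13; EF_Frontend dev = 13+13 = 26
ES_Database migration = 12; EF_Database migration = 12+14 = 26
ES_Unit tests = 13; EF_Unit tests = 13+4 = 17
ES_Integration tests = max(EF_Architecture design=12, EF_API spec=13) = 13; EF_Integration tests = 13+5 = 18
ES_Code review = 26; EF_Code review = 26+13 = 39
ES_Security audit = max(EF_Database migration=26, EF_Integration tests=18) = 26; EF_Security audit = 26+11 = 37
ES_Staging deploy = max(EF_Backend dev=26, EF_Unit tests=17, EF_Integration tests=18, EF_Code review=39, EF_Security audit=37) = 39; EF_Staging deploy = 39+5 = 44
Expected project duration μ = 44 days. Critical path: API spec → Frontend dev → Code review → Staging deploy.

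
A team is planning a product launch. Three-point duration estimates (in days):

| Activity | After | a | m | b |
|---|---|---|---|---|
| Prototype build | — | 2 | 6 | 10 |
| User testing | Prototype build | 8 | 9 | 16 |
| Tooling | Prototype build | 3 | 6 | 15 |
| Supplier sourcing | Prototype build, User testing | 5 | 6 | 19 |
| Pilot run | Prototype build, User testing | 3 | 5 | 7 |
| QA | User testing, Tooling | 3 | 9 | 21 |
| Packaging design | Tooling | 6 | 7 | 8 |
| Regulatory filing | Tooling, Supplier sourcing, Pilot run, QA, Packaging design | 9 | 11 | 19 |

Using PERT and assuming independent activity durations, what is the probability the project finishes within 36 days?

te_Prototype build = (2 + 4·6 + 10)/6 = 36/6 = 6; σ²_Prototype build = ((10−2)/6)² = 1.778
te_User testing = (8 + 4·9 + 16)/6 = 60/6 = 10; σ²_User testing = ((16−8)/6)² = 1.778
te_Tooling = (3 + 4·6 + 15)/6 = 42/6 = 7; σ²_Tooling = ((15−3)/6)² = 4.000
te_Supplier sourcing = (5 + 4·6 + 19)/6 = 48/6 = 8; σ²_Supplier sourcing = ((19−5)/6)² = 5.444
te_Pilot run = (3 + 4·5 + 7)/6 = 30/6 = 5; σ²_Pilot run = ((7−3)/6)² = 0.444
te_QA = (3 + 4·9 + 21)/6 = 60/6 = 10; σ²_QA = ((21−3)/6)² = 9.000
te_Packaging design = (6 + 4·7 + 8)/6 = 42/6 = 7; σ²_Packaging design = ((8−6)/6)² = 0.111
te_Regulatory filing = (9 + 4·11 + 19)/6 = 72/6 = 12; σ²_Regulatory filing = ((19−9)/6)² = 2.778

Forward pass:
ES_Prototype build = 0; EF_Prototype build = 6
ES_User testing = 6; EF_User testing = 6+10 = 16
ES_Tooling = 6; EF_Tooling = 6+7 = 13
ES_Supplier sourcing = max(EF_Prototype build=6, EF_User testing=16) = 16; EF_Supplier sourcing = 16+8 = 24
ES_Pilot run = max(EF_Prototype build=6, EF_User testing=16) = 16; EF_Pilot run = 16+5 = 21
ES_QA = max(EF_User testing=16, EF_Tooling=13) = 16; EF_QA = 16+10 = 26
ES_Packaging design = 13; EF_Packaging design = 13+7 = 20
ES_Regulatory filing = max(EF_Tooling=13, EF_Supplier sourcing=24, EF_Pilot run=21, EF_QA=26, EF_Packaging design=20) = 26; EF_Regulatory filing = 26+12 = 38
Expected project duration μ = 38 days. Critical path: Prototype build → User testing → QA → Regulatory filing.

Variance along critical path = 1.778 + 1.778 + 9.000 + 2.778 = 15.333; σ = √15.333 = 3.916 days.
Z = (36 − 38) / 3.916 = -0.511
P(T ≤ 36) = Φ(-0.511) ≈ 0.305

0.305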